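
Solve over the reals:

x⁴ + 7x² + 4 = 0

No real solutions.

Let u = x². The equation becomes u² + 7u + 4 = 0.
By the quadratic formula, u = -7/2 + √(33)/2 or u = -7/2 - √(33)/2.
x² = -7/2 + √(33)/2 < 0 has no real solution.
x² = -7/2 - √(33)/2 < 0 has no real solution.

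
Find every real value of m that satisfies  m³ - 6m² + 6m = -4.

m = -0.4495 or m = 2 or m = 4.4495

Rearrange: m³ - 6m² + 6m + 4 = 0.
Possible rational roots are divisors of 4. Testing m = 2 gives 0, so (m - 2) is a factor.
Divide: m³ - 6m² + 6m + 4 = (m - 2)(m² - 4m - 2).
Apply the quadratic formula to m² - 4m - 2 = 0: m = (4 ± √24)/2, i.e. m ≈ 4.4495 or m ≈ -0.4495.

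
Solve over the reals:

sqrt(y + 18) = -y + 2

y = -2

Square both sides: y + 18 = (-y + 2)^2.
Expand and rearrange: y^2 - 5y - 14 = 0.
Solving gives y = 7 or y = -2.
Check each candidate in the original equation:
  y = 7: sqrt(25) = 5, while -y + 2 = -5 — extraneous.
  y = -2: sqrt(16) = 4, while -y + 2 = 4 — valid.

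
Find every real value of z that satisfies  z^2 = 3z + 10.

z = -2 or z = 5

Bring every term to one side: z^2 - 3z - 10 = 0.
Factor: (z - 5)(z + 2) = 0.
So z = 5 or z = -2.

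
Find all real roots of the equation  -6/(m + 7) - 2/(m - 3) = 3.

m = -9.1165 or m = 2.4498

Multiply both sides by (m + 7)(m - 3):
-6(m - 3) - 2(m + 7) = 3(m + 7)(m - 3).
Expand and collect terms: 3m^2 + 20m - 67 = 0.
By the quadratic formula, m = (-20 +/- sqrt(1204)) / 6, so m ~= 2.4498 or m ~= -9.1165.
Neither value makes a denominator zero (m != -7, m != 3), so both are valid.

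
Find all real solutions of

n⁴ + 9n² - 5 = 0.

Let u = n². The equation becomes u² + 9u - 5 = 0.
By the quadratic formula, u = -9/2 + √(101)/2 or u = -√(101)/2 - 9/2.
n² = -9/2 + √(101)/2 gives n = ±√(-9/2 + √(101)/2) ≈ ±0.7245.
n² = -√(101)/2 - 9/2 < 0 has no real solution.

n = -0.7245 or n = 0.7245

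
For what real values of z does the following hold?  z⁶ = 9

z = -1.4422 or z = 1.4422

Let u = z³. The equation becomes u² - 9 = 0.
Factor: (u + 3)(u - 3) = 0, so u = -3 or u = 3.
z³ = -3 gives z = -∛(3) ≈ -1.4422.
z³ = 3 gives z = ∛(3) ≈ 1.4422.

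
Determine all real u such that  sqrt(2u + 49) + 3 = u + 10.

u = 0

Isolate the radical: sqrt(2u + 49) = u + 7.
Square both sides: 2u + 49 = (u + 7)^2.
Expand and rearrange: u^2 + 12u = 0.
Solving gives u = 0 or u = -12.
Check each candidate in the original equation:
  u = 0: sqrt(49) = 7, while u + 7 = 7 — valid.
  u = -12: sqrt(25) = 5, while u + 7 = -5 — extraneous.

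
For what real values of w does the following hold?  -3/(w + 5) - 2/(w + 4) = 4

w = -6 or w = -4.25

Multiply both sides by (w + 5)(w + 4):
-3(w + 4) - 2(w + 5) = 4(w + 5)(w + 4).
Expand and collect terms: 4w² + 41w + 102 = 0.
Factor or apply the quadratic formula: w = -4.25 or w = -6.
Neither value makes a denominator zero (w ≠ -5, w ≠ -4), so both are valid.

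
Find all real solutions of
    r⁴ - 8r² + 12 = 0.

Let u = r². The equation becomes u² - 8u + 12 = 0.
Factor: (u - 2)(u - 6) = 0, so u = 2 or u = 6.
r² = 2 gives r = ±√(2) ≈ ±1.4142.
r² = 6 gives r = ±√(6) ≈ ±2.4495.

r = -2.4495 or r = -1.4142 or r = 1.4142 or r = 2.4495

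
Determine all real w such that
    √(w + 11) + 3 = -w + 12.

w = 5

Isolate the radical: √(w + 11) = -w + 9.
Square both sides: w + 11 = (-w + 9)².
Expand and rearrange: w² - 19w + 70 = 0.
Solving gives w = 14 or w = 5.
Check each candidate in the original equation:
  w = 14: √(25) = 5, while -w + 9 = -5 — extraneous.
  w = 5: √(16) = 4, while -w + 9 = 4 — valid.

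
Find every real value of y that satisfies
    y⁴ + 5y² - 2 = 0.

Let u = y². The equation becomes u² + 5u - 2 = 0.
By the quadratic formula, u = -5/2 + √(33)/2 or u = -√(33)/2 - 5/2.
y² = -5/2 + √(33)/2 gives y = ±√(-5/2 + √(33)/2) ≈ ±0.6101.
y² = -√(33)/2 - 5/2 < 0 has no real solution.

y = -0.6101 or y = 0.6101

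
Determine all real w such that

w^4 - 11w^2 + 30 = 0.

w = -2.4495 or w = -2.2361 or w = 2.2361 or w = 2.4495

Let u = w^2. The equation becomes u^2 - 11u + 30 = 0.
Factor: (u - 5)(u - 6) = 0, so u = 5 or u = 6.
w^2 = 5 gives w = +/-sqrt(5) ~= +/-2.2361.
w^2 = 6 gives w = +/-sqrt(6) ~= +/-2.4495.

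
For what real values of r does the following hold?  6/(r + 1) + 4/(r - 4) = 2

Multiply both sides by (r + 1)(r - 4):
6(r - 4) + 4(r + 1) = 2(r + 1)(r - 4).
Expand and collect terms: 2r^2 - 16r + 12 = 0.
By the quadratic formula, r = (16 +/- sqrt(160)) / 4, so r ~= 7.1623 or r ~= 0.8377.
Neither value makes a denominator zero (r != -1, r != 4), so both are valid.

r = 0.8377 or r = 7.1623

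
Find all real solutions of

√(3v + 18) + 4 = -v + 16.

Isolate the radical: √(3v + 18) = -v + 12.
Square both sides: 3v + 18 = (-v + 12)².
Expand and rearrange: v² - 27v + 126 = 0.
Solving gives v = 21 or v = 6.
Check each candidate in the original equation:
  v = 21: √(81) = 9, while -v + 12 = -9 — extraneous.
  v = 6: √(36) = 6, while -v + 12 = 6 — valid.

v = 6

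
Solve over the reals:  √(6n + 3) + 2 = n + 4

n = 1

Isolate the radical: √(6n + 3) = n + 2.
Square both sides: 6n + 3 = (n + 2)².
Expand and rearrange: n² - 2n + 1 = 0.
This gives the repeated root n = 1.
Check in the original equation:
  n = 1: √(9) = 3, while n + 2 = 3 — valid.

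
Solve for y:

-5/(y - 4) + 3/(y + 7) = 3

Multiply both sides by (y - 4)(y + 7):
-5(y + 7) + 3(y - 4) = 3(y - 4)(y + 7).
Expand and collect terms: 3y^2 + 11y - 37 = 0.
By the quadratic formula, y = (-11 +/- sqrt(565)) / 6, so y ~= 2.1283 or y ~= -5.795.
Neither value makes a denominator zero (y != 4, y != -7), so both are valid.

y = -5.795 or y = 2.1283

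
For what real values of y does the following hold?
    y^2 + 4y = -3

Bring every term to one side: y^2 + 4y + 3 = 0.
Factor: (y + 3)(y + 1) = 0.
So y = -3 or y = -1.

y = -3 or y = -1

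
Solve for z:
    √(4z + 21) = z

Square both sides: 4z + 21 = (z)².
Expand and rearrange: z² - 4z - 21 = 0.
Solving gives z = 7 or z = -3.
Check each candidate in the original equation:
  z = 7: √(49) = 7, while z = 7 — valid.
  z = -3: √(9) = 3, while z = -3 — extraneous.

z = 7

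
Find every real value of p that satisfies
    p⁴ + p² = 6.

p = -1.4142 or p = 1.4142

Let u = p². The equation becomes u² + u - 6 = 0.
Factor: (u + 3)(u - 2) = 0, so u = -3 or u = 2.
p² = -3 < 0 has no real solution.
p² = 2 gives p = ±√(2) ≈ ±1.4142.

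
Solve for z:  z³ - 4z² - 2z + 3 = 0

z = -1 or z = 0.6972 or z = 4.3028

Possible rational roots are divisors of 3. Testing z = -1 gives 0, so (z + 1) is a factor.
Divide: z³ - 4z² - 2z + 3 = (z + 1)(z² - 5z + 3).
Apply the quadratic formula to z² - 5z + 3 = 0: z = (5 ± √13)/2, i.e. z ≈ 4.3028 or z ≈ 0.6972.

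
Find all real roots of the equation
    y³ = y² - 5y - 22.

Rearrange: y³ - y² + 5y + 22 = 0.
Possible rational roots are divisors of 22. Testing y = -2 gives 0, so (y + 2) is a factor.
Divide: y³ - y² + 5y + 22 = (y + 2)(y² - 3y + 11).
The quadratic y² - 3y + 11 has discriminant -35 < 0, so no further real roots.

y = -2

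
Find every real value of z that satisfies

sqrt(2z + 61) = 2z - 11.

Square both sides: 2z + 61 = (2z - 11)^2.
Expand and rearrange: 4z^2 - 46z + 60 = 0.
Solving gives z = 10 or z = 1.5.
Check each candidate in the original equation:
  z = 10: sqrt(81) = 9, while 2z - 11 = 9 — valid.
  z = 1.5: sqrt(64) = 8, while 2z - 11 = -8 — extraneous.

z = 10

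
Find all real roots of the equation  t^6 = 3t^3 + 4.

t = -1 or t = 1.5874

Let u = t^3. The equation becomes u^2 - 3u - 4 = 0.
Factor: (u + 1)(u - 4) = 0, so u = -1 or u = 4.
t^3 = -1 gives t = -1.
t^3 = 4 gives t = (4)^(1/3) ~= 1.5874.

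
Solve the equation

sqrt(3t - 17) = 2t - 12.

Square both sides: 3t - 17 = (2t - 12)^2.
Expand and rearrange: 4t^2 - 51t + 161 = 0.
Solving gives t = 7 or t = 5.75.
Check each candidate in the original equation:
  t = 7: sqrt(4) = 2, while 2t - 12 = 2 — valid.
  t = 5.75: sqrt(0.25) = 0.5, while 2t - 12 = -0.5 — extraneous.

t = 7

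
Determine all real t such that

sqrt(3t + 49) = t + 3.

Square both sides: 3t + 49 = (t + 3)^2.
Expand and rearrange: t^2 + 3t - 40 = 0.
Solving gives t = 5 or t = -8.
Check each candidate in the original equation:
  t = 5: sqrt(64) = 8, while t + 3 = 8 — valid.
  t = -8: sqrt(25) = 5, while t + 3 = -5 — extraneous.

t = 5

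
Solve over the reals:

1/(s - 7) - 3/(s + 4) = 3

s = -4.9729 or s = 7.3062

Multiply both sides by (s - 7)(s + 4):
(s + 4) - 3(s - 7) = 3(s - 7)(s + 4).
Expand and collect terms: 3s² - 7s - 109 = 0.
By the quadratic formula, s = (7 ± √1357) / 6, so s ≈ 7.3062 or s ≈ -4.9729.
Neither value makes a denominator zero (s ≠ 7, s ≠ -4), so both are valid.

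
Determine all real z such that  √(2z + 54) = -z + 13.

z = 5

Square both sides: 2z + 54 = (-z + 13)².
Expand and rearrange: z² - 28z + 115 = 0.
Solving gives z = 23 or z = 5.
Check each candidate in the original equation:
  z = 23: √(100) = 10, while -z + 13 = -10 — extraneous.
  z = 5: √(64) = 8, while -z + 13 = 8 — valid.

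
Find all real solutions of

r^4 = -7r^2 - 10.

Let u = r^2. The equation becomes u^2 + 7u + 10 = 0.
Factor: (u + 2)(u + 5) = 0, so u = -2 or u = -5.
r^2 = -2 < 0 has no real solution.
r^2 = -5 < 0 has no real solution.

No real solutions.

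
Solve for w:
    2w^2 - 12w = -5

Rearrange to standard form: 2w^2 - 12w + 5 = 0.
Discriminant: (-12)^2 - 4*2*5 = 104.
Quadratic formula: w = (12 +/- sqrt(104)) / 4.
So w = sqrt(26)/2 + 3 ~= 5.5495 or w = 3 - sqrt(26)/2 ~= 0.4505.

w = 0.4505 or w = 5.5495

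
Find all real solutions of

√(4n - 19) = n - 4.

Square both sides: 4n - 19 = (n - 4)².
Expand and rearrange: n² - 12n + 35 = 0.
Solving gives n = 7 or n = 5.
Check each candidate in the original equation:
  n = 7: √(9) = 3, while n - 4 = 3 — valid.
  n = 5: √(1) = 1, while n - 4 = 1 — valid.

n = 5 or n = 7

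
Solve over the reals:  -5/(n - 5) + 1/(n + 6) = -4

Multiply both sides by (n - 5)(n + 6):
-5(n + 6) + (n - 5) = -4(n - 5)(n + 6).
Expand and collect terms: -4n^2 + 155 = 0.
By the quadratic formula, n = (0 +/- sqrt(2480)) / -8, so n ~= -6.2249 or n ~= 6.2249.
Neither value makes a denominator zero (n != 5, n != -6), so both are valid.

n = -6.2249 or n = 6.2249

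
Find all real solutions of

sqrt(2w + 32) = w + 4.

Square both sides: 2w + 32 = (w + 4)^2.
Expand and rearrange: w^2 + 6w - 16 = 0.
Solving gives w = 2 or w = -8.
Check each candidate in the original equation:
  w = 2: sqrt(36) = 6, while w + 4 = 6 — valid.
  w = -8: sqrt(16) = 4, while w + 4 = -4 — extraneous.

w = 2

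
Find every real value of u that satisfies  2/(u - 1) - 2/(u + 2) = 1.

Multiply both sides by (u - 1)(u + 2):
2(u + 2) - 2(u - 1) = (u - 1)(u + 2).
Expand and collect terms: u² + u - 8 = 0.
By the quadratic formula, u = (-1 ± √33) / 2, so u ≈ 2.3723 or u ≈ -3.3723.
Neither value makes a denominator zero (u ≠ 1, u ≠ -2), so both are valid.

u = -3.3723 or u = 2.3723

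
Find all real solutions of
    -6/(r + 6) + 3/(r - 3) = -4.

Multiply both sides by (r + 6)(r - 3):
-6(r - 3) + 3(r + 6) = -4(r + 6)(r - 3).
Expand and collect terms: -4r^2 - 9r + 36 = 0.
By the quadratic formula, r = (9 +/- sqrt(657)) / -8, so r ~= -4.329 or r ~= 2.079.
Neither value makes a denominator zero (r != -6, r != 3), so both are valid.

r = -4.329 or r = 2.079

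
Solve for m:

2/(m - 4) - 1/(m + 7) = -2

Multiply both sides by (m - 4)(m + 7):
2(m + 7) - (m - 4) = -2(m - 4)(m + 7).
Expand and collect terms: -2m² - 7m + 38 = 0.
By the quadratic formula, m = (7 ± √353) / -4, so m ≈ -6.4471 or m ≈ 2.9471.
Neither value makes a denominator zero (m ≠ 4, m ≠ -7), so both are valid.

m = -6.4471 or m = 2.9471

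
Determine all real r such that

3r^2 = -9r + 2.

Rearrange to standard form: 3r^2 + 9r - 2 = 0.
Discriminant: (9)^2 - 4*3*(-2) = 105.
Quadratic formula: r = (-9 +/- sqrt(105)) / 6.
So r = -3/2 + sqrt(105)/6 ~= 0.2078 or r = -sqrt(105)/6 - 3/2 ~= -3.2078.

r = -3.2078 or r = 0.2078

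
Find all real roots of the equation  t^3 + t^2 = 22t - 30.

t = -5.7417 or t = 1.7417 or t = 3

Rearrange: t^3 + t^2 - 22t + 30 = 0.
Possible rational roots are divisors of 30. Testing t = 3 gives 0, so (t - 3) is a factor.
Divide: t^3 + t^2 - 22t + 30 = (t - 3)(t^2 + 4t - 10).
Apply the quadratic formula to t^2 + 4t - 10 = 0: t = (-4 +/- sqrt(56))/2, i.e. t ~= 1.7417 or t ~= -5.7417.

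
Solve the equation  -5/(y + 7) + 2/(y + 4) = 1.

y = -10.873 or y = -3.127

Multiply both sides by (y + 7)(y + 4):
-5(y + 4) + 2(y + 7) = (y + 7)(y + 4).
Expand and collect terms: y^2 + 14y + 34 = 0.
By the quadratic formula, y = (-14 +/- sqrt(60)) / 2, so y ~= -3.127 or y ~= -10.873.
Neither value makes a denominator zero (y != -7, y != -4), so both are valid.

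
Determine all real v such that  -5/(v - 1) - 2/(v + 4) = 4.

Multiply both sides by (v - 1)(v + 4):
-5(v + 4) - 2(v - 1) = 4(v - 1)(v + 4).
Expand and collect terms: 4v² + 19v + 2 = 0.
By the quadratic formula, v = (-19 ± √329) / 8, so v ≈ -0.1077 or v ≈ -4.6423.
Neither value makes a denominator zero (v ≠ 1, v ≠ -4), so both are valid.

v = -4.6423 or v = -0.1077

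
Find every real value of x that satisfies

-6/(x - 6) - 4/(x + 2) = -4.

Multiply both sides by (x - 6)(x + 2):
-6(x + 2) - 4(x - 6) = -4(x - 6)(x + 2).
Expand and collect terms: -4x² + 26x + 36 = 0.
By the quadratic formula, x = (-26 ± √1252) / -8, so x ≈ -1.173 or x ≈ 7.673.
Neither value makes a denominator zero (x ≠ 6, x ≠ -2), so both are valid.

x = -1.173 or x = 7.673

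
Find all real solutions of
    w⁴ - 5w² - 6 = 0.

Let u = w². The equation becomes u² - 5u - 6 = 0.
Factor: (u + 1)(u - 6) = 0, so u = -1 or u = 6.
w² = -1 < 0 has no real solution.
w² = 6 gives w = ±√(6) ≈ ±2.4495.

w = -2.4495 or w = 2.4495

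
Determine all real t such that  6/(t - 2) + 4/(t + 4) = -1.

t = -11.2915 or t = -0.7085

Multiply both sides by (t - 2)(t + 4):
6(t + 4) + 4(t - 2) = -(t - 2)(t + 4).
Expand and collect terms: -t^2 - 12t - 8 = 0.
By the quadratic formula, t = (12 +/- sqrt(112)) / -2, so t ~= -11.2915 or t ~= -0.7085.
Neither value makes a denominator zero (t != 2, t != -4), so both are valid.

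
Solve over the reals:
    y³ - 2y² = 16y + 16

y = -2 or y = -1.4641 or y = 5.4641

Rearrange: y³ - 2y² - 16y - 16 = 0.
Possible rational roots are divisors of -16. Testing y = -2 gives 0, so (y + 2) is a factor.
Divide: y³ - 2y² - 16y - 16 = (y + 2)(y² - 4y - 8).
Apply the quadratic formula to y² - 4y - 8 = 0: y = (4 ± √48)/2, i.e. y ≈ 5.4641 or y ≈ -1.4641.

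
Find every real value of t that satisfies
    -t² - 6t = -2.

t = -6.3166 or t = 0.3166

Rearrange to standard form: -t² - 6t + 2 = 0.
Discriminant: (-6)² − 4·(-1)·2 = 44.
Quadratic formula: t = (6 ± √44) / (-2).
So t = -√(11) - 3 ≈ -6.3166 or t = -3 + √(11) ≈ 0.3166.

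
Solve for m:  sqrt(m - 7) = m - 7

m = 7 or m = 8

Square both sides: m - 7 = (m - 7)^2.
Expand and rearrange: m^2 - 15m + 56 = 0.
Solving gives m = 8 or m = 7.
Check each candidate in the original equation:
  m = 8: sqrt(1) = 1, while m - 7 = 1 — valid.
  m = 7: sqrt(0) = 0, while m - 7 = 0 — valid.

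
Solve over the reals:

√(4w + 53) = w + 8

Square both sides: 4w + 53 = (w + 8)².
Expand and rearrange: w² + 12w + 11 = 0.
Solving gives w = -1 or w = -11.
Check each candidate in the original equation:
  w = -1: √(49) = 7, while w + 8 = 7 — valid.
  w = -11: √(9) = 3, while w + 8 = -3 — extraneous.

w = -1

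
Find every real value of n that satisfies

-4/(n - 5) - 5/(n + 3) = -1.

Multiply both sides by (n - 5)(n + 3):
-4(n + 3) - 5(n - 5) = -(n - 5)(n + 3).
Expand and collect terms: -n² + 11n + 2 = 0.
By the quadratic formula, n = (-11 ± √129) / -2, so n ≈ -0.1789 or n ≈ 11.1789.
Neither value makes a denominator zero (n ≠ 5, n ≠ -3), so both are valid.

n = -0.1789 or n = 11.1789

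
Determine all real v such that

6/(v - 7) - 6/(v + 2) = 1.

Multiply both sides by (v - 7)(v + 2):
6(v + 2) - 6(v - 7) = (v - 7)(v + 2).
Expand and collect terms: v² - 5v - 68 = 0.
By the quadratic formula, v = (5 ± √297) / 2, so v ≈ 11.1168 or v ≈ -6.1168.
Neither value makes a denominator zero (v ≠ 7, v ≠ -2), so both are valid.

v = -6.1168 or v = 11.1168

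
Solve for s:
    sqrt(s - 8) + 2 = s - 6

Isolate the radical: sqrt(s - 8) = s - 8.
Square both sides: s - 8 = (s - 8)^2.
Expand and rearrange: s^2 - 17s + 72 = 0.
Solving gives s = 9 or s = 8.
Check each candidate in the original equation:
  s = 9: sqrt(1) = 1, while s - 8 = 1 — valid.
  s = 8: sqrt(0) = 0, while s - 8 = 0 — valid.

s = 8 or s = 9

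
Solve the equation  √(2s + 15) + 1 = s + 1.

s = 5

Isolate the radical: √(2s + 15) = s.
Square both sides: 2s + 15 = (s)².
Expand and rearrange: s² - 2s - 15 = 0.
Solving gives s = 5 or s = -3.
Check each candidate in the original equation:
  s = 5: √(25) = 5, while s = 5 — valid.
  s = -3: √(9) = 3, while s = -3 — extraneous.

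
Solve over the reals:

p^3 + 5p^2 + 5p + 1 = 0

Possible rational roots are divisors of 1. Testing p = -1 gives 0, so (p + 1) is a factor.
Divide: p^3 + 5p^2 + 5p + 1 = (p + 1)(p^2 + 4p + 1).
Apply the quadratic formula to p^2 + 4p + 1 = 0: p = (-4 +/- sqrt(12))/2, i.e. p ~= -0.2679 or p ~= -3.7321.

p = -3.7321 or p = -1 or p = -0.2679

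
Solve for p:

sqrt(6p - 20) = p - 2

p = 4 or p = 6

Square both sides: 6p - 20 = (p - 2)^2.
Expand and rearrange: p^2 - 10p + 24 = 0.
Solving gives p = 6 or p = 4.
Check each candidate in the original equation:
  p = 6: sqrt(16) = 4, while p - 2 = 4 — valid.
  p = 4: sqrt(4) = 2, while p - 2 = 2 — valid.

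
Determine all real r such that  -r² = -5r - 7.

r = -1.1401 or r = 6.1401

Rearrange to standard form: -r² + 5r + 7 = 0.
Discriminant: (5)² − 4·(-1)·7 = 53.
Quadratic formula: r = (-5 ± √53) / (-2).
So r = 5/2 - √(53)/2 ≈ -1.1401 or r = 5/2 + √(53)/2 ≈ 6.1401.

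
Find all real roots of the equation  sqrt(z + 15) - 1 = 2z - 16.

Isolate the radical: sqrt(z + 15) = 2z - 15.
Square both sides: z + 15 = (2z - 15)^2.
Expand and rearrange: 4z^2 - 61z + 210 = 0.
Solving gives z = 10 or z = 5.25.
Check each candidate in the original equation:
  z = 10: sqrt(25) = 5, while 2z - 15 = 5 — valid.
  z = 5.25: sqrt(20.25) = 4.5, while 2z - 15 = -4.5 — extraneous.

z = 10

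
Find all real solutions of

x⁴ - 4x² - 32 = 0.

Let u = x². The equation becomes u² - 4u - 32 = 0.
Factor: (u + 4)(u - 8) = 0, so u = -4 or u = 8.
x² = -4 < 0 has no real solution.
x² = 8 gives x = ±2·√(2) ≈ ±2.8284.

x = -2.8284 or x = 2.8284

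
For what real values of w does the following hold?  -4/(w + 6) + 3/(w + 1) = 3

w = -7.1468 or w = -0.1866

Multiply both sides by (w + 6)(w + 1):
-4(w + 1) + 3(w + 6) = 3(w + 6)(w + 1).
Expand and collect terms: 3w² + 22w + 4 = 0.
By the quadratic formula, w = (-22 ± √436) / 6, so w ≈ -0.1866 or w ≈ -7.1468.
Neither value makes a denominator zero (w ≠ -6, w ≠ -1), so both are valid.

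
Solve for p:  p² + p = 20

Bring every term to one side: p² + p - 20 = 0.
Factor: (p + 5)(p - 4) = 0.
So p = -5 or p = 4.

p = -5 or p = 4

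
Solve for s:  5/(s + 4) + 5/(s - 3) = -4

s = -5.4665 or s = 1.9665

Multiply both sides by (s + 4)(s - 3):
5(s - 3) + 5(s + 4) = -4(s + 4)(s - 3).
Expand and collect terms: -4s² - 14s + 43 = 0.
By the quadratic formula, s = (14 ± √884) / -8, so s ≈ -5.4665 or s ≈ 1.9665.
Neither value makes a denominator zero (s ≠ -4, s ≠ 3), so both are valid.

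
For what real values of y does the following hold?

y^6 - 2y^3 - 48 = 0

Let u = y^3. The equation becomes u^2 - 2u - 48 = 0.
Factor: (u - 8)(u + 6) = 0, so u = 8 or u = -6.
y^3 = 8 gives y = 2.
y^3 = -6 gives y = -(6)^(1/3) ~= -1.8171.

y = -1.8171 or y = 2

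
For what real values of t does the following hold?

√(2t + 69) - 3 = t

t = 6

Isolate the radical: √(2t + 69) = t + 3.
Square both sides: 2t + 69 = (t + 3)².
Expand and rearrange: t² + 4t - 60 = 0.
Solving gives t = 6 or t = -10.
Check each candidate in the original equation:
  t = 6: √(81) = 9, while t + 3 = 9 — valid.
  t = -10: √(49) = 7, while t + 3 = -7 — extraneous.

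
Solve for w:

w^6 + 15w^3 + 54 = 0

w = -2.0801 or w = -1.8171

Let u = w^3. The equation becomes u^2 + 15u + 54 = 0.
Factor: (u + 9)(u + 6) = 0, so u = -9 or u = -6.
w^3 = -9 gives w = -(9)^(1/3) ~= -2.0801.
w^3 = -6 gives w = -(6)^(1/3) ~= -1.8171.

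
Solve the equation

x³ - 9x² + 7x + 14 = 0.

Possible rational roots are divisors of 14. Testing x = 2 gives 0, so (x - 2) is a factor.
Divide: x³ - 9x² + 7x + 14 = (x - 2)(x² - 7x - 7).
Apply the quadratic formula to x² - 7x - 7 = 0: x = (7 ± √77)/2, i.e. x ≈ 7.8875 or x ≈ -0.8875.

x = -0.8875 or x = 2 or x = 7.8875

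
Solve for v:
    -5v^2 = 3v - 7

v = -1.5207 or v = 0.9207

Rearrange to standard form: -5v^2 - 3v + 7 = 0.
Discriminant: (-3)^2 - 4*(-5)*7 = 149.
Quadratic formula: v = (3 +/- sqrt(149)) / (-10).
So v = -sqrt(149)/10 - 3/10 ~= -1.5207 or v = -3/10 + sqrt(149)/10 ~= 0.9207.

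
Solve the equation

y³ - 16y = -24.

y = -4.6056 or y = 2 or y = 2.6056

Rearrange: y³ - 16y + 24 = 0.
Possible rational roots are divisors of 24. Testing y = 2 gives 0, so (y - 2) is a factor.
Divide: y³ - 16y + 24 = (y - 2)(y² + 2y - 12).
Apply the quadratic formula to y² + 2y - 12 = 0: y = (-2 ± √52)/2, i.e. y ≈ 2.6056 or y ≈ -4.6056.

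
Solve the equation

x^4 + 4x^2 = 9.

Let u = x^2. The equation becomes u^2 + 4u - 9 = 0.
By the quadratic formula, u = -2 + sqrt(13) or u = -sqrt(13) - 2.
x^2 = -2 + sqrt(13) gives x = +/-sqrt(-2 + sqrt(13)) ~= +/-1.2671.
x^2 = -sqrt(13) - 2 < 0 has no real solution.

x = -1.2671 or x = 1.2671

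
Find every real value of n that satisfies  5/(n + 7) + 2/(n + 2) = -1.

Multiply both sides by (n + 7)(n + 2):
5(n + 2) + 2(n + 7) = -(n + 7)(n + 2).
Expand and collect terms: -n² - 16n - 38 = 0.
By the quadratic formula, n = (16 ± √104) / -2, so n ≈ -13.099 or n ≈ -2.901.
Neither value makes a denominator zero (n ≠ -7, n ≠ -2), so both are valid.

n = -13.099 or n = -2.901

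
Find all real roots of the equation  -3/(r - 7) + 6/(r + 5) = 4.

Multiply both sides by (r - 7)(r + 5):
-3(r + 5) + 6(r - 7) = 4(r - 7)(r + 5).
Expand and collect terms: 4r^2 - 11r - 83 = 0.
By the quadratic formula, r = (11 +/- sqrt(1449)) / 8, so r ~= 6.1332 or r ~= -3.3832.
Neither value makes a denominator zero (r != 7, r != -5), so both are valid.

r = -3.3832 or r = 6.1332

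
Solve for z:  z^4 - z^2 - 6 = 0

Let u = z^2. The equation becomes u^2 - u - 6 = 0.
Factor: (u - 3)(u + 2) = 0, so u = 3 or u = -2.
z^2 = 3 gives z = +/-sqrt(3) ~= +/-1.7321.
z^2 = -2 < 0 has no real solution.

z = -1.7321 or z = 1.7321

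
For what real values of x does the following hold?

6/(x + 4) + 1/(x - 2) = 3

x = -2.1487 or x = 2.4821

Multiply both sides by (x + 4)(x - 2):
6(x - 2) + (x + 4) = 3(x + 4)(x - 2).
Expand and collect terms: 3x^2 - x - 16 = 0.
By the quadratic formula, x = (1 +/- sqrt(193)) / 6, so x ~= 2.4821 or x ~= -2.1487.
Neither value makes a denominator zero (x != -4, x != 2), so both are valid.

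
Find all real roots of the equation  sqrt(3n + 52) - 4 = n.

Isolate the radical: sqrt(3n + 52) = n + 4.
Square both sides: 3n + 52 = (n + 4)^2.
Expand and rearrange: n^2 + 5n - 36 = 0.
Solving gives n = 4 or n = -9.
Check each candidate in the original equation:
  n = 4: sqrt(64) = 8, while n + 4 = 8 — valid.
  n = -9: sqrt(25) = 5, while n + 4 = -5 — extraneous.

n = 4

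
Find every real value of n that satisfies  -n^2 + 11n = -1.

n = -0.0902 or n = 11.0902

Rearrange to standard form: -n^2 + 11n + 1 = 0.
Discriminant: (11)^2 - 4*(-1)*1 = 125.
Quadratic formula: n = (-11 +/- sqrt(125)) / (-2).
So n = 11/2 - 5*sqrt(5)/2 ~= -0.0902 or n = 11/2 + 5*sqrt(5)/2 ~= 11.0902.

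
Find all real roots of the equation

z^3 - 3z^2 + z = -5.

z = -1

Rearrange: z^3 - 3z^2 + z + 5 = 0.
Possible rational roots are divisors of 5. Testing z = -1 gives 0, so (z + 1) is a factor.
Divide: z^3 - 3z^2 + z + 5 = (z + 1)(z^2 - 4z + 5).
The quadratic z^2 - 4z + 5 has discriminant -4 < 0, so no further real roots.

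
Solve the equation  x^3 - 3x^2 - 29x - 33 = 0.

x = -3 or x = -1.4721 or x = 7.4721

Possible rational roots are divisors of -33. Testing x = -3 gives 0, so (x + 3) is a factor.
Divide: x^3 - 3x^2 - 29x - 33 = (x + 3)(x^2 - 6x - 11).
Apply the quadratic formula to x^2 - 6x - 11 = 0: x = (6 +/- sqrt(80))/2, i.e. x ~= 7.4721 or x ~= -1.4721.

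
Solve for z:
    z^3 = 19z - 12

Rearrange: z^3 - 19z + 12 = 0.
Possible rational roots are divisors of 12. Testing z = 4 gives 0, so (z - 4) is a factor.
Divide: z^3 - 19z + 12 = (z - 4)(z^2 + 4z - 3).
Apply the quadratic formula to z^2 + 4z - 3 = 0: z = (-4 +/- sqrt(28))/2, i.e. z ~= 0.6458 or z ~= -4.6458.

z = -4.6458 or z = 0.6458 or z = 4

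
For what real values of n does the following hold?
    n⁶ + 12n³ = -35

Let u = n³. The equation becomes u² + 12u + 35 = 0.
Factor: (u + 5)(u + 7) = 0, so u = -5 or u = -7.
n³ = -5 gives n = -∛(5) ≈ -1.71.
n³ = -7 gives n = -∛(7) ≈ -1.9129.

n = -1.9129 or n = -1.71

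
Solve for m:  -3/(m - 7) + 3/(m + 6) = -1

m = -8.5139 or m = 9.5139

Multiply both sides by (m - 7)(m + 6):
-3(m + 6) + 3(m - 7) = -(m - 7)(m + 6).
Expand and collect terms: -m² + m + 81 = 0.
By the quadratic formula, m = (-1 ± √325) / -2, so m ≈ -8.5139 or m ≈ 9.5139.
Neither value makes a denominator zero (m ≠ 7, m ≠ -6), so both are valid.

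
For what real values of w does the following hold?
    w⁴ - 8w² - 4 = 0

Let u = w². The equation becomes u² - 8u - 4 = 0.
By the quadratic formula, u = 4 + 2·√(5) or u = 4 - 2·√(5).
w² = 4 + 2·√(5) gives w = ±√(4 + 2·√(5)) ≈ ±2.9107.
w² = 4 - 2·√(5) < 0 has no real solution.

w = -2.9107 or w = 2.9107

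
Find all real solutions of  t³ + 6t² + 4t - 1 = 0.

Possible rational roots are divisors of -1. Testing t = -1 gives 0, so (t + 1) is a factor.
Divide: t³ + 6t² + 4t - 1 = (t + 1)(t² + 5t - 1).
Apply the quadratic formula to t² + 5t - 1 = 0: t = (-5 ± √29)/2, i.e. t ≈ 0.1926 or t ≈ -5.1926.

t = -5.1926 or t = -1 or t = 0.1926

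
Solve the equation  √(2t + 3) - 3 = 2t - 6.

Isolate the radical: √(2t + 3) = 2t - 3.
Square both sides: 2t + 3 = (2t - 3)².
Expand and rearrange: 4t² - 14t + 6 = 0.
Solving gives t = 3 or t = 0.5.
Check each candidate in the original equation:
  t = 3: √(9) = 3, while 2t - 3 = 3 — valid.
  t = 0.5: √(4) = 2, while 2t - 3 = -2 — extraneous.

t = 3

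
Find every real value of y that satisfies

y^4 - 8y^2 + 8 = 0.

Let u = y^2. The equation becomes u^2 - 8u + 8 = 0.
By the quadratic formula, u = 2*sqrt(2) + 4 or u = 4 - 2*sqrt(2).
y^2 = 2*sqrt(2) + 4 gives y = +/-sqrt(2*sqrt(2) + 4) ~= +/-2.6131.
y^2 = 4 - 2*sqrt(2) gives y = +/-sqrt(4 - 2*sqrt(2)) ~= +/-1.0824.

y = -2.6131 or y = -1.0824 or y = 1.0824 or y = 2.6131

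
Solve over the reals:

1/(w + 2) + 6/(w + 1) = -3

Multiply both sides by (w + 2)(w + 1):
(w + 1) + 6(w + 2) = -3(w + 2)(w + 1).
Expand and collect terms: -3w² - 16w - 19 = 0.
By the quadratic formula, w = (16 ± √28) / -6, so w ≈ -3.5486 or w ≈ -1.7847.
Neither value makes a denominator zero (w ≠ -2, w ≠ -1), so both are valid.

w = -3.5486 or w = -1.7847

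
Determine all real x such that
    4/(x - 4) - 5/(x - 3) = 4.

Multiply both sides by (x - 4)(x - 3):
4(x - 3) - 5(x - 4) = 4(x - 4)(x - 3).
Expand and collect terms: 4x^2 - 27x + 40 = 0.
By the quadratic formula, x = (27 +/- sqrt(89)) / 8, so x ~= 4.5542 or x ~= 2.1958.
Neither value makes a denominator zero (x != 4, x != 3), so both are valid.

x = 2.1958 or x = 4.5542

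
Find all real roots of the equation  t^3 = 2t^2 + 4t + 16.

Rearrange: t^3 - 2t^2 - 4t - 16 = 0.
Possible rational roots are divisors of -16. Testing t = 4 gives 0, so (t - 4) is a factor.
Divide: t^3 - 2t^2 - 4t - 16 = (t - 4)(t^2 + 2t + 4).
The quadratic t^2 + 2t + 4 has discriminant -12 < 0, so no further real roots.

t = 4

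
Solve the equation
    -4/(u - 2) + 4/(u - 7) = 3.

Multiply both sides by (u - 2)(u - 7):
-4(u - 7) + 4(u - 2) = 3(u - 2)(u - 7).
Expand and collect terms: 3u^2 - 27u + 22 = 0.
By the quadratic formula, u = (27 +/- sqrt(465)) / 6, so u ~= 8.094 or u ~= 0.906.
Neither value makes a denominator zero (u != 2, u != 7), so both are valid.

u = 0.906 or u = 8.094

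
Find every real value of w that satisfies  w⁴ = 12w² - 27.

w = -3 or w = -1.7321 or w = 1.7321 or w = 3

Let u = w². The equation becomes u² - 12u + 27 = 0.
Factor: (u - 3)(u - 9) = 0, so u = 3 or u = 9.
w² = 3 gives w = ±√(3) ≈ ±1.7321.
w² = 9 gives w = ±3.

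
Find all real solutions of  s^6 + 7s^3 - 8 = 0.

Let u = s^3. The equation becomes u^2 + 7u - 8 = 0.
Factor: (u + 8)(u - 1) = 0, so u = -8 or u = 1.
s^3 = -8 gives s = -2.
s^3 = 1 gives s = 1.

s = -2 or s = 1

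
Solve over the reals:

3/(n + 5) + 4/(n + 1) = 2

n = -4.0895 or n = 1.5895

Multiply both sides by (n + 5)(n + 1):
3(n + 1) + 4(n + 5) = 2(n + 5)(n + 1).
Expand and collect terms: 2n² + 5n - 13 = 0.
By the quadratic formula, n = (-5 ± √129) / 4, so n ≈ 1.5895 or n ≈ -4.0895.
Neither value makes a denominator zero (n ≠ -5, n ≠ -1), so both are valid.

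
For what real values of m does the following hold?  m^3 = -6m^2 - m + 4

Rearrange: m^3 + 6m^2 + m - 4 = 0.
Possible rational roots are divisors of -4. Testing m = -1 gives 0, so (m + 1) is a factor.
Divide: m^3 + 6m^2 + m - 4 = (m + 1)(m^2 + 5m - 4).
Apply the quadratic formula to m^2 + 5m - 4 = 0: m = (-5 +/- sqrt(41))/2, i.e. m ~= 0.7016 or m ~= -5.7016.

m = -5.7016 or m = -1 or m = 0.7016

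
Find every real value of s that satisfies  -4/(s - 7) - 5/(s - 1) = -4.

Multiply both sides by (s - 7)(s - 1):
-4(s - 1) - 5(s - 7) = -4(s - 7)(s - 1).
Expand and collect terms: -4s² + 41s - 67 = 0.
By the quadratic formula, s = (-41 ± √609) / -8, so s ≈ 2.0403 or s ≈ 8.2097.
Neither value makes a denominator zero (s ≠ 7, s ≠ 1), so both are valid.

s = 2.0403 or s = 8.2097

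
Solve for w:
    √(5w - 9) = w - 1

Square both sides: 5w - 9 = (w - 1)².
Expand and rearrange: w² - 7w + 10 = 0.
Solving gives w = 5 or w = 2.
Check each candidate in the original equation:
  w = 5: √(16) = 4, while w - 1 = 4 — valid.
  w = 2: √(1) = 1, while w - 1 = 1 — valid.

w = 2 or w = 5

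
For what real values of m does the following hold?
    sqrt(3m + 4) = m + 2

m = -1 or m = 0

Square both sides: 3m + 4 = (m + 2)^2.
Expand and rearrange: m^2 + m = 0.
Solving gives m = 0 or m = -1.
Check each candidate in the original equation:
  m = 0: sqrt(4) = 2, while m + 2 = 2 — valid.
  m = -1: sqrt(1) = 1, while m + 2 = 1 — valid.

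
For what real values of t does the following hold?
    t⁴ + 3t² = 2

Let u = t². The equation becomes u² + 3u - 2 = 0.
By the quadratic formula, u = -3/2 + √(17)/2 or u = -√(17)/2 - 3/2.
t² = -3/2 + √(17)/2 gives t = ±√(-3/2 + √(17)/2) ≈ ±0.7494.
t² = -√(17)/2 - 3/2 < 0 has no real solution.

t = -0.7494 or t = 0.7494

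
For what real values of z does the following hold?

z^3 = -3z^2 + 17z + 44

Rearrange: z^3 + 3z^2 - 17z - 44 = 0.
Possible rational roots are divisors of -44. Testing z = 4 gives 0, so (z - 4) is a factor.
Divide: z^3 + 3z^2 - 17z - 44 = (z - 4)(z^2 + 7z + 11).
Apply the quadratic formula to z^2 + 7z + 11 = 0: z = (-7 +/- sqrt(5))/2, i.e. z ~= -2.382 or z ~= -4.618.

z = -4.618 or z = -2.382 or z = 4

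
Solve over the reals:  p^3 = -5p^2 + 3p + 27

Rearrange: p^3 + 5p^2 - 3p - 27 = 0.
Possible rational roots are divisors of -27. Testing p = -3 gives 0, so (p + 3) is a factor.
Divide: p^3 + 5p^2 - 3p - 27 = (p + 3)(p^2 + 2p - 9).
Apply the quadratic formula to p^2 + 2p - 9 = 0: p = (-2 +/- sqrt(40))/2, i.e. p ~= 2.1623 or p ~= -4.1623.

p = -4.1623 or p = -3 or p = 2.1623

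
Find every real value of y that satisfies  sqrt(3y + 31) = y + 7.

y = -2

Square both sides: 3y + 31 = (y + 7)^2.
Expand and rearrange: y^2 + 11y + 18 = 0.
Solving gives y = -2 or y = -9.
Check each candidate in the original equation:
  y = -2: sqrt(25) = 5, while y + 7 = 5 — valid.
  y = -9: sqrt(4) = 2, while y + 7 = -2 — extraneous.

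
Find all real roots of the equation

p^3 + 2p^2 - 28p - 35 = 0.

p = -5.7913 or p = -1.2087 or p = 5

Possible rational roots are divisors of -35. Testing p = 5 gives 0, so (p - 5) is a factor.
Divide: p^3 + 2p^2 - 28p - 35 = (p - 5)(p^2 + 7p + 7).
Apply the quadratic formula to p^2 + 7p + 7 = 0: p = (-7 +/- sqrt(21))/2, i.e. p ~= -1.2087 or p ~= -5.7913.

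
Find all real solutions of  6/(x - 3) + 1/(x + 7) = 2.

x = -6.6189 or x = 6.1189

Multiply both sides by (x - 3)(x + 7):
6(x + 7) + (x - 3) = 2(x - 3)(x + 7).
Expand and collect terms: 2x² + x - 81 = 0.
By the quadratic formula, x = (-1 ± √649) / 4, so x ≈ 6.1189 or x ≈ -6.6189.
Neither value makes a denominator zero (x ≠ 3, x ≠ -7), so both are valid.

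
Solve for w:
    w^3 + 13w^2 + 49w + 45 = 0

w = -6.6458 or w = -5 or w = -1.3542

Possible rational roots are divisors of 45. Testing w = -5 gives 0, so (w + 5) is a factor.
Divide: w^3 + 13w^2 + 49w + 45 = (w + 5)(w^2 + 8w + 9).
Apply the quadratic formula to w^2 + 8w + 9 = 0: w = (-8 +/- sqrt(28))/2, i.e. w ~= -1.3542 or w ~= -6.6458.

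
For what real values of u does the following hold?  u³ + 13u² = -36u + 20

Rearrange: u³ + 13u² + 36u - 20 = 0.
Possible rational roots are divisors of -20. Testing u = -5 gives 0, so (u + 5) is a factor.
Divide: u³ + 13u² + 36u - 20 = (u + 5)(u² + 8u - 4).
Apply the quadratic formula to u² + 8u - 4 = 0: u = (-8 ± √80)/2, i.e. u ≈ 0.4721 or u ≈ -8.4721.

u = -8.4721 or u = -5 or u = 0.4721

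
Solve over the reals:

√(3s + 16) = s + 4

Square both sides: 3s + 16 = (s + 4)².
Expand and rearrange: s² + 5s = 0.
Solving gives s = 0 or s = -5.
Check each candidate in the original equation:
  s = 0: √(16) = 4, while s + 4 = 4 — valid.
  s = -5: √(1) = 1, while s + 4 = -1 — extraneous.

s = 0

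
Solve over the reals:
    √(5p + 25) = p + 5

Square both sides: 5p + 25 = (p + 5)².
Expand and rearrange: p² + 5p = 0.
Solving gives p = 0 or p = -5.
Check each candidate in the original equation:
  p = 0: √(25) = 5, while p + 5 = 5 — valid.
  p = -5: √(0) = 0, while p + 5 = 0 — valid.

p = -5 or p = 0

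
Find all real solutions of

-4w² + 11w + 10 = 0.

Discriminant: (11)² − 4·(-4)·10 = 281.
Quadratic formula: w = (-11 ± √281) / (-8).
So w = 11/8 - √(281)/8 ≈ -0.7204 or w = 11/8 + √(281)/8 ≈ 3.4704.

w = -0.7204 or w = 3.4704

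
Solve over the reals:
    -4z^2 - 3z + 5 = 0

Discriminant: (-3)^2 - 4*(-4)*5 = 89.
Quadratic formula: z = (3 +/- sqrt(89)) / (-8).
So z = -sqrt(89)/8 - 3/8 ~= -1.5542 or z = -3/8 + sqrt(89)/8 ~= 0.8042.

z = -1.5542 or z = 0.8042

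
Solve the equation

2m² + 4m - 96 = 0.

Factor: 2(m - 6)(m + 8) = 0.
So m = 6 or m = -8.

m = -8 or m = 6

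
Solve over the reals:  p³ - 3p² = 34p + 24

p = -4 or p = -0.772 or p = 7.772

Rearrange: p³ - 3p² - 34p - 24 = 0.
Possible rational roots are divisors of -24. Testing p = -4 gives 0, so (p + 4) is a factor.
Divide: p³ - 3p² - 34p - 24 = (p + 4)(p² - 7p - 6).
Apply the quadratic formula to p² - 7p - 6 = 0: p = (7 ± √73)/2, i.e. p ≈ 7.772 or p ≈ -0.772.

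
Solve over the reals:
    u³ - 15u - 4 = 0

u = -3.7321 or u = -0.2679 or u = 4

Possible rational roots are divisors of -4. Testing u = 4 gives 0, so (u - 4) is a factor.
Divide: u³ - 15u - 4 = (u - 4)(u² + 4u + 1).
Apply the quadratic formula to u² + 4u + 1 = 0: u = (-4 ± √12)/2, i.e. u ≈ -0.2679 or u ≈ -3.7321.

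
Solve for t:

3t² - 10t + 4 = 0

Discriminant: (-10)² − 4·3·4 = 52.
Quadratic formula: t = (10 ± √52) / 6.
So t = √(13)/3 + 5/3 ≈ 2.8685 or t = 5/3 - √(13)/3 ≈ 0.4648.

t = 0.4648 or t = 2.8685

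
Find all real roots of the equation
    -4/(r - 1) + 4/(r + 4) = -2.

Multiply both sides by (r - 1)(r + 4):
-4(r + 4) + 4(r - 1) = -2(r - 1)(r + 4).
Expand and collect terms: -2r^2 - 6r + 28 = 0.
By the quadratic formula, r = (6 +/- sqrt(260)) / -4, so r ~= -5.5311 or r ~= 2.5311.
Neither value makes a denominator zero (r != 1, r != -4), so both are valid.

r = -5.5311 or r = 2.5311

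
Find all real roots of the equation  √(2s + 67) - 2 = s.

Isolate the radical: √(2s + 67) = s + 2.
Square both sides: 2s + 67 = (s + 2)².
Expand and rearrange: s² + 2s - 63 = 0.
Solving gives s = 7 or s = -9.
Check each candidate in the original equation:
  s = 7: √(81) = 9, while s + 2 = 9 — valid.
  s = -9: √(49) = 7, while s + 2 = -7 — extraneous.

s = 7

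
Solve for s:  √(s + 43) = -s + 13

Square both sides: s + 43 = (-s + 13)².
Expand and rearrange: s² - 27s + 126 = 0.
Solving gives s = 21 or s = 6.
Check each candidate in the original equation:
  s = 21: √(64) = 8, while -s + 13 = -8 — extraneous.
  s = 6: √(49) = 7, while -s + 13 = 7 — valid.

s = 6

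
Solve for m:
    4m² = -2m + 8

m = -1.6861 or m = 1.1861

Rearrange to standard form: 4m² + 2m - 8 = 0.
Discriminant: (2)² − 4·4·(-8) = 132.
Quadratic formula: m = (-2 ± √132) / 8.
So m = -1/4 + √(33)/4 ≈ 1.1861 or m = -√(33)/4 - 1/4 ≈ -1.6861.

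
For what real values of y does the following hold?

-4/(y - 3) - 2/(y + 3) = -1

Multiply both sides by (y - 3)(y + 3):
-4(y + 3) - 2(y - 3) = -(y - 3)(y + 3).
Expand and collect terms: -y^2 + 6y + 15 = 0.
By the quadratic formula, y = (-6 +/- sqrt(96)) / -2, so y ~= -1.899 or y ~= 7.899.
Neither value makes a denominator zero (y != 3, y != -3), so both are valid.

y = -1.899 or y = 7.899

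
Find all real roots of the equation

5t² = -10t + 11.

Rearrange to standard form: 5t² + 10t - 11 = 0.
Discriminant: (10)² − 4·5·(-11) = 320.
Quadratic formula: t = (-10 ± √320) / 10.
So t = -1 + 4·√(5)/5 ≈ 0.7889 or t = -4·√(5)/5 - 1 ≈ -2.7889.

t = -2.7889 or t = 0.7889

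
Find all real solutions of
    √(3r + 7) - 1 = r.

Isolate the radical: √(3r + 7) = r + 1.
Square both sides: 3r + 7 = (r + 1)².
Expand and rearrange: r² - r - 6 = 0.
Solving gives r = 3 or r = -2.
Check each candidate in the original equation:
  r = 3: √(16) = 4, while r + 1 = 4 — valid.
  r = -2: √(1) = 1, while r + 1 = -1 — extraneous.

r = 3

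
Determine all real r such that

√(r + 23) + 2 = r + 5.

Isolate the radical: √(r + 23) = r + 3.
Square both sides: r + 23 = (r + 3)².
Expand and rearrange: r² + 5r - 14 = 0.
Solving gives r = 2 or r = -7.
Check each candidate in the original equation:
  r = 2: √(25) = 5, while r + 3 = 5 — valid.
  r = -7: √(16) = 4, while r + 3 = -4 — extraneous.

r = 2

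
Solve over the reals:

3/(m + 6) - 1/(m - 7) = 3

m = -4.9714 or m = 6.638

Multiply both sides by (m + 6)(m - 7):
3(m - 7) - (m + 6) = 3(m + 6)(m - 7).
Expand and collect terms: 3m² - 5m - 99 = 0.
By the quadratic formula, m = (5 ± √1213) / 6, so m ≈ 6.638 or m ≈ -4.9714.
Neither value makes a denominator zero (m ≠ -6, m ≠ 7), so both are valid.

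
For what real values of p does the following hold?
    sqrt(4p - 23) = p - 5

Square both sides: 4p - 23 = (p - 5)^2.
Expand and rearrange: p^2 - 14p + 48 = 0.
Solving gives p = 8 or p = 6.
Check each candidate in the original equation:
  p = 8: sqrt(9) = 3, while p - 5 = 3 — valid.
  p = 6: sqrt(1) = 1, while p - 5 = 1 — valid.

p = 6 or p = 8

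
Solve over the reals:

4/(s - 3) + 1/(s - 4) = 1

s = 3.7639 or s = 8.2361

Multiply both sides by (s - 3)(s - 4):
4(s - 4) + (s - 3) = (s - 3)(s - 4).
Expand and collect terms: s² - 12s + 31 = 0.
By the quadratic formula, s = (12 ± √20) / 2, so s ≈ 8.2361 or s ≈ 3.7639.
Neither value makes a denominator zero (s ≠ 3, s ≠ 4), so both are valid.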